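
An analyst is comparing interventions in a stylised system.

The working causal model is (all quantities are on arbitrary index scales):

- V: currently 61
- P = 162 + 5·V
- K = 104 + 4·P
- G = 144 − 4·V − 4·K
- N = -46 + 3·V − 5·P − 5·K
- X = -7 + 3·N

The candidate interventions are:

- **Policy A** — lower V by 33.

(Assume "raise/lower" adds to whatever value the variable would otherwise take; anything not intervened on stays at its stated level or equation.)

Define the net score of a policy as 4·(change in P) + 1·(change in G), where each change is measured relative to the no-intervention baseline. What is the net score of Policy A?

Baseline:
  V = 61
  P = 162 + 5·61 = 467
  K = 104 + 4·467 = 1972
  G = 144 − 4·61 − 4·1972 = -7988
Policy A (V − 33):
  V = 61 − 33 = 28
  P = 162 + 5·28 = 302
  K = 104 + 4·302 = 1312
  G = 144 − 4·28 − 4·1312 = -5216
ΔP = 302 − 467 = -165; ΔG = -5216 − (-7988) = 2772
Score = 4·(-165) + 1·2772 = 2112

2112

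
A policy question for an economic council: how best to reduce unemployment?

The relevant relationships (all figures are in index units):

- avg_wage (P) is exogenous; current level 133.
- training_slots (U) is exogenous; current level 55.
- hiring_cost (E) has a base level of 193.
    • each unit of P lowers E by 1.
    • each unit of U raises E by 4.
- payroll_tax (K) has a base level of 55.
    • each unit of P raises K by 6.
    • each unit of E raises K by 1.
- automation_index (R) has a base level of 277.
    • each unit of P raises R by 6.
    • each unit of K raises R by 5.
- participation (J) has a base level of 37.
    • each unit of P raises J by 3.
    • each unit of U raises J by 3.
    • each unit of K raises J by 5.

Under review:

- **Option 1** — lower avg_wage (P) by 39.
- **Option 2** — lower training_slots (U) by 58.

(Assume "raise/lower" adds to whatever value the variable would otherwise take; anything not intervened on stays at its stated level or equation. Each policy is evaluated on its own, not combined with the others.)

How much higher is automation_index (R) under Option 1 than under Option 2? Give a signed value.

-49

Option 1 (P − 39):
  P = 133 − 39 = 94
  U = 55
  E = 193 − 94 + 4·55 = 319
  K = 55 + 6·94 + 319 = 938
  R = 277 + 6·94 + 5·938 = 5531
Option 2 (U − 58):
  P = 133
  U = 55 − 58 = -3
  E = 193 − 133 + 4·(-3) = 48
  K = 55 + 6·133 + 48 = 901
  R = 277 + 6·133 + 5·901 = 5580
R: 5531 − 5580 = -49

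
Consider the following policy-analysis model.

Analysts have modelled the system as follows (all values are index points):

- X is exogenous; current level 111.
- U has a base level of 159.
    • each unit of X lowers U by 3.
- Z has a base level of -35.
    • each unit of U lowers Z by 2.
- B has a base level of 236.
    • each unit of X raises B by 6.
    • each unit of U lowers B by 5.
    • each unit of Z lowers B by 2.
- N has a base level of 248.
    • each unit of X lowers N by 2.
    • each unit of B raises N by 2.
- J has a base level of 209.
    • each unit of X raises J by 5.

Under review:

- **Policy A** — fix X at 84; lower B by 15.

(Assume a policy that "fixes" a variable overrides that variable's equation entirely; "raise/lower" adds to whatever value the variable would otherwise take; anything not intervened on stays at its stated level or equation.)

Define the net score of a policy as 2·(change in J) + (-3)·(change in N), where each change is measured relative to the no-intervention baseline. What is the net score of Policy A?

Baseline:
  X = 111
  U = 159 − 3·111 = -174
  Z = -35 − 2·(-174) = 313
  B = 236 + 6·111 − 5·(-174) − 2·313 = 1146
  N = 248 − 2·111 + 2·1146 = 2318
  J = 209 + 5·111 = 764
Policy A (X := 84, B − 15):
  X = 84
  U = 159 − 3·84 = -93
  Z = -35 − 2·(-93) = 151
  B = 236 + 6·84 − 5·(-93) − 2·151 (−15 from intervention) = 888
  N = 248 − 2·84 + 2·888 = 1856
  J = 209 + 5·84 = 629
ΔJ = 629 − 764 = -135; ΔN = 1856 − 2318 = -462
Score = 2·(-135) + (-3)·(-462) = 1116

1116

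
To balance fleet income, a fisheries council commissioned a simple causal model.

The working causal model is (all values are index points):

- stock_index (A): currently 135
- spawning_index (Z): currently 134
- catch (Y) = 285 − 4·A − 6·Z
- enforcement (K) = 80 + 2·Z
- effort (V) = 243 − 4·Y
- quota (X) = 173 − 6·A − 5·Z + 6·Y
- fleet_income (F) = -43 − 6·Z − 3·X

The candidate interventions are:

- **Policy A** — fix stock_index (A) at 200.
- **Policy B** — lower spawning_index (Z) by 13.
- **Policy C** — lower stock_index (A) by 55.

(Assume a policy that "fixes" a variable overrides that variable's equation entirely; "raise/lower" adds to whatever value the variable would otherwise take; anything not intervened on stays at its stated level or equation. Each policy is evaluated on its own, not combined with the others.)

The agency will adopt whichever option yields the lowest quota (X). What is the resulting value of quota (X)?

Policy A (A := 200):
  A = 200
  Z = 134
  Y = 285 − 4·200 − 6·134 = -1319
  X = 173 − 6·200 − 5·134 + 6·(-1319) = -9611
Policy B (Z − 13):
  A = 135
  Z = 134 − 13 = 121
  Y = 285 − 4·135 − 6·121 = -981
  X = 173 − 6·135 − 5·121 + 6·(-981) = -7128
Policy C (A − 55):
  A = 135 − 55 = 80
  Z = 134
  Y = 285 − 4·80 − 6·134 = -839
  X = 173 − 6·80 − 5·134 + 6·(-839) = -6011
Comparing — Policy A: X=-9611, Policy B: X=-7128, Policy C: X=-6011. Lowest is -9611 (Policy A).

-9611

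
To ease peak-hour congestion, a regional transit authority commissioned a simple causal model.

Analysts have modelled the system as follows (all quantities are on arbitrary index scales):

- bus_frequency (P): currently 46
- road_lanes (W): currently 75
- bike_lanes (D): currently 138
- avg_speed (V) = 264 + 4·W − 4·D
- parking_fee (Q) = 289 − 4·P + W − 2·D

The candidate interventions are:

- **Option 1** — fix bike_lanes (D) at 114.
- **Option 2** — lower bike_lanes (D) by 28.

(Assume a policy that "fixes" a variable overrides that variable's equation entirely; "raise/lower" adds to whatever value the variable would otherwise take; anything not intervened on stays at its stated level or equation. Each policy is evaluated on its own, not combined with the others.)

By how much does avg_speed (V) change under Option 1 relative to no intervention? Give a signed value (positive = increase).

Baseline:
  W = 75
  D = 138
  V = 264 + 4·75 − 4·138 = 12
Option 1 (D := 114):
  W = 75
  D = 114
  V = 264 + 4·75 − 4·114 = 108
Change in V: 108 − 12 = 96

96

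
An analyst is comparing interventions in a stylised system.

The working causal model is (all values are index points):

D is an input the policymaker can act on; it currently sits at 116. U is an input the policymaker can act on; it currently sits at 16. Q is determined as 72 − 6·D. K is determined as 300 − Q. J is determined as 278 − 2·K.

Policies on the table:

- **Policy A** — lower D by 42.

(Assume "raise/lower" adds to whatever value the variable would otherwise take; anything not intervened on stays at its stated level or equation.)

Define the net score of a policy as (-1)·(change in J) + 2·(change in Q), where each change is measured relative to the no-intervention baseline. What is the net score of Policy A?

Baseline:
  D = 116
  Q = 72 − 6·116 = -624
  K = 300 − (-624) = 924
  J = 278 − 2·924 = -1570
Policy A (D − 42):
  D = 116 − 42 = 74
  Q = 72 − 6·74 = -372
  K = 300 − (-372) = 672
  J = 278 − 2·672 = -1066
ΔJ = -1066 − (-1570) = 504; ΔQ = -372 − (-624) = 252
Score = (-1)·504 + 2·252 = 0

0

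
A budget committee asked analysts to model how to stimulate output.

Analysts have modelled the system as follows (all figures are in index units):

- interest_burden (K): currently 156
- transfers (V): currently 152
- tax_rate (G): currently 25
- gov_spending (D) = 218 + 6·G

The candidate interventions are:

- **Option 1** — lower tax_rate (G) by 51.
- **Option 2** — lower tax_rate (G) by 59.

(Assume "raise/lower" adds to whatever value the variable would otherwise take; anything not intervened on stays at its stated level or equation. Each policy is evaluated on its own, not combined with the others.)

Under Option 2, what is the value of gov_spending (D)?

14

Option 2 (G − 59):
  G = 25 − 59 = -34
  D = 218 + 6·(-34) = 14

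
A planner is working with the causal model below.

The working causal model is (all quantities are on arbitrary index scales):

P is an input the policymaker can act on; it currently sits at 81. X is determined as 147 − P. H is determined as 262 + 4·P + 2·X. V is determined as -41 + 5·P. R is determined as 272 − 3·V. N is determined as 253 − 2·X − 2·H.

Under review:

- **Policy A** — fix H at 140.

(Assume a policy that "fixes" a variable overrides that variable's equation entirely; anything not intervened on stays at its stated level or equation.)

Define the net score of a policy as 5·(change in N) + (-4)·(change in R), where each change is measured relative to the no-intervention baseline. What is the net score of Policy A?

5780

Baseline:
  P = 81
  X = 147 − 81 = 66
  H = 262 + 4·81 + 2·66 = 718
  V = -41 + 5·81 = 364
  R = 272 − 3·364 = -820
  N = 253 − 2·66 − 2·718 = -1315
Policy A (H := 140):
  P = 81
  X = 147 − 81 = 66
  H = 140
  V = -41 + 5·81 = 364
  R = 272 − 3·364 = -820
  N = 253 − 2·66 − 2·140 = -159
ΔN = -159 − (-1315) = 1156; ΔR = -820 − (-820) = 0
Score = 5·1156 + (-4)·0 = 5780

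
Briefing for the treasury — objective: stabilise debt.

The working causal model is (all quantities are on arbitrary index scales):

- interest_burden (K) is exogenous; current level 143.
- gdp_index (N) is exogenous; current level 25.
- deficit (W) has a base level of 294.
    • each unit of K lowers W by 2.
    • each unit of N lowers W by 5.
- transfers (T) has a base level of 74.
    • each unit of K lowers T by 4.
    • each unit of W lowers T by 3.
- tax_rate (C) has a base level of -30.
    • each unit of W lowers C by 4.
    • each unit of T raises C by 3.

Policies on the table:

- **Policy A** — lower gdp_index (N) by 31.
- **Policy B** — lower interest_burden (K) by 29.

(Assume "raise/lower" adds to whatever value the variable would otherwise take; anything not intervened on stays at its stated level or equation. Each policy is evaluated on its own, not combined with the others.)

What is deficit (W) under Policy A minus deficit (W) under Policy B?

97

Policy A (N − 31):
  K = 143
  N = 25 − 31 = -6
  W = 294 − 2·143 − 5·(-6) = 38
Policy B (K − 29):
  K = 143 − 29 = 114
  N = 25
  W = 294 − 2·114 − 5·25 = -59
W: 38 − (-59) = 97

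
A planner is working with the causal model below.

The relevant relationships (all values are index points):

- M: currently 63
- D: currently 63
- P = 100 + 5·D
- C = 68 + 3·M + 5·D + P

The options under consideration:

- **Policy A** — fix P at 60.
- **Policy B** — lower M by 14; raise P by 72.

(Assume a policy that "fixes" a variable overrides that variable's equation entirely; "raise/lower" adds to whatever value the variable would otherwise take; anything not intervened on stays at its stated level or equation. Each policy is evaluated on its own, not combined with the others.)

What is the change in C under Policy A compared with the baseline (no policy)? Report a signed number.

-355

Baseline:
  M = 63
  D = 63
  P = 100 + 5·63 = 415
  C = 68 + 3·63 + 5·63 + 415 = 987
Policy A (P := 60):
  M = 63
  D = 63
  P = 60
  C = 68 + 3·63 + 5·63 + 60 = 632
Change in C: 632 − 987 = -355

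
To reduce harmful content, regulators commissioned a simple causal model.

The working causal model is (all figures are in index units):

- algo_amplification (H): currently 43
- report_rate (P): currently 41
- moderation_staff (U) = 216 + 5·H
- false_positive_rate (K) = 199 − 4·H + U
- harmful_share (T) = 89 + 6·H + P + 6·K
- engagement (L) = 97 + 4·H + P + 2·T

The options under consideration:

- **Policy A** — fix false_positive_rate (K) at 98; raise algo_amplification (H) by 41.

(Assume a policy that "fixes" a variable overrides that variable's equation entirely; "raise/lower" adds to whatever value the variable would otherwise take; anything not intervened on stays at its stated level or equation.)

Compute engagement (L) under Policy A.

Policy A (K := 98, H + 41):
  H = 43 + 41 = 84
  P = 41
  U = 216 + 5·84 = 636
  K = 98
  T = 89 + 6·84 + 41 + 6·98 = 1222
  L = 97 + 4·84 + 41 + 2·1222 = 2918

2918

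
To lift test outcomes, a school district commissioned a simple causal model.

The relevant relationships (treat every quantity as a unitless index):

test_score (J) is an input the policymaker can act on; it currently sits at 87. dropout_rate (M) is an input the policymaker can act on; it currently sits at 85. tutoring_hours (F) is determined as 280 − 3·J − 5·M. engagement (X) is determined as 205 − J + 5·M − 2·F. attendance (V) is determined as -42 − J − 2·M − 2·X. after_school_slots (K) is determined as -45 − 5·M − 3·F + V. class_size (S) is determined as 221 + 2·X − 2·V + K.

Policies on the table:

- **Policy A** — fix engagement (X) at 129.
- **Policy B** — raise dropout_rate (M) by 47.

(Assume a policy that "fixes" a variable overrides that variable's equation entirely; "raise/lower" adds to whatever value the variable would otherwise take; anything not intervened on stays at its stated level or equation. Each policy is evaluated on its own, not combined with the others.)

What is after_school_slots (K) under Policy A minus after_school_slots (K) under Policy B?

3486

Policy A (X := 129):
  J = 87
  M = 85
  F = 280 − 3·87 − 5·85 = -406
  X = 129
  V = -42 − 87 − 2·85 − 2·129 = -557
  K = -45 − 5·85 − 3·(-406) + (-557) = 191
Policy B (M + 47):
  J = 87
  M = 85 + 47 = 132
  F = 280 − 3·87 − 5·132 = -641
  X = 205 − 87 + 5·132 − 2·(-641) = 2060
  V = -42 − 87 − 2·132 − 2·2060 = -4513
  K = -45 − 5·132 − 3·(-641) + (-4513) = -3295
K: 191 − (-3295) = 3486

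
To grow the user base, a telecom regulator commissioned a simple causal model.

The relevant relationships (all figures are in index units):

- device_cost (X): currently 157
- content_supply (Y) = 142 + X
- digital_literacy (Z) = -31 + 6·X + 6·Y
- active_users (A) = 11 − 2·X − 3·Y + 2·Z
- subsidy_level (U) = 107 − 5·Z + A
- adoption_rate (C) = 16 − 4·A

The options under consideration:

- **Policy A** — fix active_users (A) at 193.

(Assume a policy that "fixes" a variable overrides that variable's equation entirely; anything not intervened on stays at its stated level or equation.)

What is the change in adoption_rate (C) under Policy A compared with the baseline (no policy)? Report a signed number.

16068

Baseline:
  X = 157
  Y = 142 + 157 = 299
  Z = -31 + 6·157 + 6·299 = 2705
  A = 11 − 2·157 − 3·299 + 2·2705 = 4210
  C = 16 − 4·4210 = -16824
Policy A (A := 193):
  X = 157
  Y = 142 + 157 = 299
  Z = -31 + 6·157 + 6·299 = 2705
  A = 193
  C = 16 − 4·193 = -756
Change in C: -756 − (-16824) = 16068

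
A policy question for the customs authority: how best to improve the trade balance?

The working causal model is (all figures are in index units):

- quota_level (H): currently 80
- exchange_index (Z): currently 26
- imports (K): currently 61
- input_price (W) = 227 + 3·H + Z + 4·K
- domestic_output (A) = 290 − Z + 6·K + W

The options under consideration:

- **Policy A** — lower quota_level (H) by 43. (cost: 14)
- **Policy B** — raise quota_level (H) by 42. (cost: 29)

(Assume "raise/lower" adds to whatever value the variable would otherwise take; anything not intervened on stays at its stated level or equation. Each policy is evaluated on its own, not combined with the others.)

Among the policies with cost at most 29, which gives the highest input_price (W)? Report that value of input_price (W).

863

Policy A (H − 43):
  H = 80 − 43 = 37
  Z = 26
  K = 61
  W = 227 + 3·37 + 26 + 4·61 = 608
Policy B (H + 42):
  H = 80 + 42 = 122
  Z = 26
  K = 61
  W = 227 + 3·122 + 26 + 4·61 = 863
Comparing — Policy A: W=608, Policy B: W=863. Highest is 863 (Policy B).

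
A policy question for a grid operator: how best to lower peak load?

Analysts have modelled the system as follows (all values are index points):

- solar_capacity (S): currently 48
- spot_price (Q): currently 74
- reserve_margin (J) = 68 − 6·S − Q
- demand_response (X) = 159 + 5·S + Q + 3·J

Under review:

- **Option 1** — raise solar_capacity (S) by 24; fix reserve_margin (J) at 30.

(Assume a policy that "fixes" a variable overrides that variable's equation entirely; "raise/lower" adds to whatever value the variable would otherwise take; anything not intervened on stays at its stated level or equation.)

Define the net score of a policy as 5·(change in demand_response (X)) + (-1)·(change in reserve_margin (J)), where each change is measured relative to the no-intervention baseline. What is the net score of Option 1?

Baseline:
  S = 48
  Q = 74
  J = 68 − 6·48 − 74 = -294
  X = 159 + 5·48 + 74 + 3·(-294) = -409
Option 1 (S + 24, J := 30):
  S = 48 + 24 = 72
  Q = 74
  J = 30
  X = 159 + 5·72 + 74 + 3·30 = 683
ΔX = 683 − (-409) = 1092; ΔJ = 30 − (-294) = 324
Score = 5·1092 + (-1)·324 = 5136

5136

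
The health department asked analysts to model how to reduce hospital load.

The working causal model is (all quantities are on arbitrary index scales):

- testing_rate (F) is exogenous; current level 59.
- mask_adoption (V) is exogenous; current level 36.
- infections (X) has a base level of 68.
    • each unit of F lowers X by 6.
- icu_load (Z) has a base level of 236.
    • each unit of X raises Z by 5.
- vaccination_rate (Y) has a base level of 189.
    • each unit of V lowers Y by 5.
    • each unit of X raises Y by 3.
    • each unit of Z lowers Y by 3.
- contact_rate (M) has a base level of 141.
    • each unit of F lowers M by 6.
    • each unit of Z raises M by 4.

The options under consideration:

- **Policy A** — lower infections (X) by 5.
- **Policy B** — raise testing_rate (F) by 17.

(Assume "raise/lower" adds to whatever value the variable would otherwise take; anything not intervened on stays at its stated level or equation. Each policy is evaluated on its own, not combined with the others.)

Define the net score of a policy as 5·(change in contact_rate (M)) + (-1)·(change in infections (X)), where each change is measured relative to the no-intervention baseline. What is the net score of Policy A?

Baseline:
  F = 59
  X = 68 − 6·59 = -286
  Z = 236 + 5·(-286) = -1194
  M = 141 − 6·59 + 4·(-1194) = -4989
Policy A (X − 5):
  F = 59
  X = 68 − 6·59 (−5 from intervention) = -291
  Z = 236 + 5·(-291) = -1219
  M = 141 − 6·59 + 4·(-1219) = -5089
ΔM = -5089 − (-4989) = -100; ΔX = -291 − (-286) = -5
Score = 5·(-100) + (-1)·(-5) = -495

-495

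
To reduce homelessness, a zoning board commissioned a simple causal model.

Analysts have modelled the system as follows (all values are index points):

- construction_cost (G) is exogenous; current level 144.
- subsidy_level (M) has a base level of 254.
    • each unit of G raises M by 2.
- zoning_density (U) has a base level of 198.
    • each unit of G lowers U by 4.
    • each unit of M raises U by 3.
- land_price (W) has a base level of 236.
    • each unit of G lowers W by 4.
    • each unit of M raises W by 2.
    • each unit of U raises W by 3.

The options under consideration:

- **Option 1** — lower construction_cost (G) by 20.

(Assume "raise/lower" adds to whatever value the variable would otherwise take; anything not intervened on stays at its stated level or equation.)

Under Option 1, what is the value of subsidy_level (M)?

Option 1 (G − 20):
  G = 144 − 20 = 124
  M = 254 + 2·124 = 502

502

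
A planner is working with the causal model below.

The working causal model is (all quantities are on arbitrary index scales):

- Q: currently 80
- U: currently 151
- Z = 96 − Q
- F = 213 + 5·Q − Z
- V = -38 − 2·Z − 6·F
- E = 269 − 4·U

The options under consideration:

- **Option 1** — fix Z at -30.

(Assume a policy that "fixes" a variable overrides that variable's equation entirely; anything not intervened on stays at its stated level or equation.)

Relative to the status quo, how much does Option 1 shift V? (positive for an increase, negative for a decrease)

-184

Baseline:
  Q = 80
  Z = 96 − 80 = 16
  F = 213 + 5·80 − 16 = 597
  V = -38 − 2·16 − 6·597 = -3652
Option 1 (Z := -30):
  Q = 80
  Z = -30
  F = 213 + 5·80 − (-30) = 643
  V = -38 − 2·(-30) − 6·643 = -3836
Change in V: -3836 − (-3652) = -184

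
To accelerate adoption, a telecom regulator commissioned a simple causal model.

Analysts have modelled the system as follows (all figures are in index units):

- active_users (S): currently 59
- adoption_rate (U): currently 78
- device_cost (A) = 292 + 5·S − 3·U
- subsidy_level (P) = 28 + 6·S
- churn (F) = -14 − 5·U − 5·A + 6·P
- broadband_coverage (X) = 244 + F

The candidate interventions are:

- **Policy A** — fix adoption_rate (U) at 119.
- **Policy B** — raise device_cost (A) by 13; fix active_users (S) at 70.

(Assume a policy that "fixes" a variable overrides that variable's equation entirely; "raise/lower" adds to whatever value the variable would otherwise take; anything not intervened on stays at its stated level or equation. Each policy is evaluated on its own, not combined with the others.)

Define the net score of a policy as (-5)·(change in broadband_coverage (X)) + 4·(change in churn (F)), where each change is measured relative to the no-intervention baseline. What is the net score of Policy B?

-56

Baseline:
  S = 59
  U = 78
  A = 292 + 5·59 − 3·78 = 353
  P = 28 + 6·59 = 382
  F = -14 − 5·78 − 5·353 + 6·382 = 123
  X = 244 + 123 = 367
Policy B (A + 13, S := 70):
  S = 70
  U = 78
  A = 292 + 5·70 − 3·78 (+13 from intervention) = 421
  P = 28 + 6·70 = 448
  F = -14 − 5·78 − 5·421 + 6·448 = 179
  X = 244 + 179 = 423
ΔX = 423 − 367 = 56; ΔF = 179 − 123 = 56
Score = (-5)·56 + 4·56 = -56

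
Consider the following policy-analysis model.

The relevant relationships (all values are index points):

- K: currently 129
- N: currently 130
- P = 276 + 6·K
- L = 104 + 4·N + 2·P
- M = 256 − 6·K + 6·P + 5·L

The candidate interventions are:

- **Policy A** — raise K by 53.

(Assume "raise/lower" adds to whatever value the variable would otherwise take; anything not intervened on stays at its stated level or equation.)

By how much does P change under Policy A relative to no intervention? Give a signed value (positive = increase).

318

Baseline:
  K = 129
  P = 276 + 6·129 = 1050
Policy A (K + 53):
  K = 129 + 53 = 182
  P = 276 + 6·182 = 1368
Change in P: 1368 − 1050 = 318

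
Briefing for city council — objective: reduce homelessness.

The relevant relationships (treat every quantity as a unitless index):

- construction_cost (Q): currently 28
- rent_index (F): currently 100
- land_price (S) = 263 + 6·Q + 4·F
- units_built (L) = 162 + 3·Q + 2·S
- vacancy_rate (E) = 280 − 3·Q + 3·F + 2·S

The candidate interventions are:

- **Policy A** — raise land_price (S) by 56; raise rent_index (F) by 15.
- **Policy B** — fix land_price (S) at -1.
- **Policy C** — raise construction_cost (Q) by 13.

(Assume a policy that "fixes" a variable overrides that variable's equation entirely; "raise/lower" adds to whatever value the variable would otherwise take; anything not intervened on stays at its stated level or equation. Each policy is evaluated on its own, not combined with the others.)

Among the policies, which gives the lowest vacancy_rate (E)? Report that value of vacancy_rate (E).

Policy A (S + 56, F + 15):
  Q = 28
  F = 100 + 15 = 115
  S = 263 + 6·28 + 4·115 (+56 from intervention) = 947
  E = 280 − 3·28 + 3·115 + 2·947 = 2435
Policy B (S := -1):
  Q = 28
  F = 100
  S = -1
  E = 280 − 3·28 + 3·100 + 2·(-1) = 494
Policy C (Q + 13):
  Q = 28 + 13 = 41
  F = 100
  S = 263 + 6·41 + 4·100 = 909
  E = 280 − 3·41 + 3·100 + 2·909 = 2275
Comparing — Policy A: E=2435, Policy B: E=494, Policy C: E=2275. Lowest is 494 (Policy B).

494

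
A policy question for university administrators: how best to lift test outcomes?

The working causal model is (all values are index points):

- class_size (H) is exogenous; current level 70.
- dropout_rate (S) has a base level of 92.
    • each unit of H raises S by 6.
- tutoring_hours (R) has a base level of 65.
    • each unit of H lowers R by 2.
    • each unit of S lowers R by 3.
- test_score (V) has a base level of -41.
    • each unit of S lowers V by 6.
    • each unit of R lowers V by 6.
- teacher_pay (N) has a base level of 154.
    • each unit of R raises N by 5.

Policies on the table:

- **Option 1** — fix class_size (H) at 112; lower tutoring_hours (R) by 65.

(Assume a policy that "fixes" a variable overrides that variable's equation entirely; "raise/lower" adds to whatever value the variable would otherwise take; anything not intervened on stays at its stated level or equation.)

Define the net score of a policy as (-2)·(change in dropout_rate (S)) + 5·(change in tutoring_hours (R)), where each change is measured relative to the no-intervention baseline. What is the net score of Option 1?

-5029

Baseline:
  H = 70
  S = 92 + 6·70 = 512
  R = 65 − 2·70 − 3·512 = -1611
Option 1 (H := 112, R − 65):
  H = 112
  S = 92 + 6·112 = 764
  R = 65 − 2·112 − 3·764 (−65 from intervention) = -2516
ΔS = 764 − 512 = 252; ΔR = -2516 − (-1611) = -905
Score = (-2)·252 + 5·(-905) = -5029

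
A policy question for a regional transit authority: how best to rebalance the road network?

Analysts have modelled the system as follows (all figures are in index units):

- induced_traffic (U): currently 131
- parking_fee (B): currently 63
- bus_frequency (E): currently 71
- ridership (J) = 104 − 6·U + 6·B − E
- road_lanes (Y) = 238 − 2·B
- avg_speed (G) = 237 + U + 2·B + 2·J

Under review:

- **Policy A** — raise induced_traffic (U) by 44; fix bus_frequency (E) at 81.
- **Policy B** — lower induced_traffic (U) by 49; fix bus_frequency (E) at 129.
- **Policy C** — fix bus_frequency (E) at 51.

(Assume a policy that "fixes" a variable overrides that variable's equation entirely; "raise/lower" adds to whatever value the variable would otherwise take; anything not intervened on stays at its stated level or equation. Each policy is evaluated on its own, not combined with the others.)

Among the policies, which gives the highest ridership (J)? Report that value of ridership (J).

Policy A (U + 44, E := 81):
  U = 131 + 44 = 175
  B = 63
  E = 81
  J = 104 − 6·175 + 6·63 − 81 = -649
Policy B (U − 49, E := 129):
  U = 131 − 49 = 82
  B = 63
  E = 129
  J = 104 − 6·82 + 6·63 − 129 = -139
Policy C (E := 51):
  U = 131
  B = 63
  E = 51
  J = 104 − 6·131 + 6·63 − 51 = -355
Comparing — Policy A: J=-649, Policy B: J=-139, Policy C: J=-355. Highest is -139 (Policy B).

-139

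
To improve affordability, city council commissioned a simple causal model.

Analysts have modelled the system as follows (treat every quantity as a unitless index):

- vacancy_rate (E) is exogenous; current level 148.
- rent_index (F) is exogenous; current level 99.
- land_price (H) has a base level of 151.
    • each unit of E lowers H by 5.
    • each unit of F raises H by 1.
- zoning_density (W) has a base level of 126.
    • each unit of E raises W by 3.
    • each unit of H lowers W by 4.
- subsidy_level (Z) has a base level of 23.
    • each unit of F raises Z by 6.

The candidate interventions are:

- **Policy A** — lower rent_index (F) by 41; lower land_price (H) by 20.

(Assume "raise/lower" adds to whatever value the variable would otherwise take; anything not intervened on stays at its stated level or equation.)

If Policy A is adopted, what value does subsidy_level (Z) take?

Policy A (F − 41, H − 20):
  F = 99 − 41 = 58
  Z = 23 + 6·58 = 371

371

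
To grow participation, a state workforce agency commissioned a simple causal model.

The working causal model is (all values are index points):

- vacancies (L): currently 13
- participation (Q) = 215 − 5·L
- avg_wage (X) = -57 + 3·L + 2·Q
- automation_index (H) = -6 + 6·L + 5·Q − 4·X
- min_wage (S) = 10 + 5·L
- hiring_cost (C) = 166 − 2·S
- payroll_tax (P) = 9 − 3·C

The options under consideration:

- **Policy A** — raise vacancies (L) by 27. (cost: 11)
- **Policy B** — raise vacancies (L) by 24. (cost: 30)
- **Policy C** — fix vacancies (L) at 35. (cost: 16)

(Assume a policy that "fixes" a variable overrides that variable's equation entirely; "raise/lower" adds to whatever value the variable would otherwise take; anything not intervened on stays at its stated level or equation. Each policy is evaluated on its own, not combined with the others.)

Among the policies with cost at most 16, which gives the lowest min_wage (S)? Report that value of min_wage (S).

Policy A (L + 27):
  L = 13 + 27 = 40
  S = 10 + 5·40 = 210
Policy C (L := 35):
  L = 35
  S = 10 + 5·35 = 185
Comparing — Policy A: S=210, Policy C: S=185. Lowest is 185 (Policy C).

185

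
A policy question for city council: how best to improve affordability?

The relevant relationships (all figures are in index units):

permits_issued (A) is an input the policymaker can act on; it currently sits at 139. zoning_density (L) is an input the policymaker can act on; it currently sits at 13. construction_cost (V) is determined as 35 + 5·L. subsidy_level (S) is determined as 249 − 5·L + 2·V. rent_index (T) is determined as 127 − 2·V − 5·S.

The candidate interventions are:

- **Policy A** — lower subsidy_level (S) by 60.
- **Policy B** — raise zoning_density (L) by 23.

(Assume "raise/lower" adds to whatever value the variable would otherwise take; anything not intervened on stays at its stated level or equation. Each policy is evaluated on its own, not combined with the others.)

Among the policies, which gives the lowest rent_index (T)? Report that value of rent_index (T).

Policy A (S − 60):
  L = 13
  V = 35 + 5·13 = 100
  S = 249 − 5·13 + 2·100 (−60 from intervention) = 324
  T = 127 − 2·100 − 5·324 = -1693
Policy B (L + 23):
  L = 13 + 23 = 36
  V = 35 + 5·36 = 215
  S = 249 − 5·36 + 2·215 = 499
  T = 127 − 2·215 − 5·499 = -2798
Comparing — Policy A: T=-1693, Policy B: T=-2798. Lowest is -2798 (Policy B).

-2798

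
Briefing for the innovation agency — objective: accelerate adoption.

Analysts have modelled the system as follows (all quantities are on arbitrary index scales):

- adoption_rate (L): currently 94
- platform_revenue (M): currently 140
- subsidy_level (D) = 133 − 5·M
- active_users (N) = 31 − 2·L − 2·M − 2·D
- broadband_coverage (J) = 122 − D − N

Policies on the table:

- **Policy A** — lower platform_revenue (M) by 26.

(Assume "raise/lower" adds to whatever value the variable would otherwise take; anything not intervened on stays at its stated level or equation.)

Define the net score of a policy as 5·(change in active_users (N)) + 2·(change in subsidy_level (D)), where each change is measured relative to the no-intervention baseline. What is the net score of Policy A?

-780

Baseline:
  L = 94
  M = 140
  D = 133 − 5·140 = -567
  N = 31 − 2·94 − 2·140 − 2·(-567) = 697
Policy A (M − 26):
  L = 94
  M = 140 − 26 = 114
  D = 133 − 5·114 = -437
  N = 31 − 2·94 − 2·114 − 2·(-437) = 489
ΔN = 489 − 697 = -208; ΔD = -437 − (-567) = 130
Score = 5·(-208) + 2·130 = -780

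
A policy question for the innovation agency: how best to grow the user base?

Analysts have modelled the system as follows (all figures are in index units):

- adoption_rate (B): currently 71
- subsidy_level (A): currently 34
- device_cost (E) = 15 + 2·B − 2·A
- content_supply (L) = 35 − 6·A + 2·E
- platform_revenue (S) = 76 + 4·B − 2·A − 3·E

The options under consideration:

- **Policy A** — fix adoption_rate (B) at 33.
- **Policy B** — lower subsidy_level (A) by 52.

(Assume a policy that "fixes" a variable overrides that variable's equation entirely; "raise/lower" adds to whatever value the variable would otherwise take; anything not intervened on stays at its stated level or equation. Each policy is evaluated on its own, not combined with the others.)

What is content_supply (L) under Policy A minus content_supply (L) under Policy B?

-672

Policy A (B := 33):
  B = 33
  A = 34
  E = 15 + 2·33 − 2·34 = 13
  L = 35 − 6·34 + 2·13 = -143
Policy B (A − 52):
  B = 71
  A = 34 − 52 = -18
  E = 15 + 2·71 − 2·(-18) = 193
  L = 35 − 6·(-18) + 2·193 = 529
L: -143 − 529 = -672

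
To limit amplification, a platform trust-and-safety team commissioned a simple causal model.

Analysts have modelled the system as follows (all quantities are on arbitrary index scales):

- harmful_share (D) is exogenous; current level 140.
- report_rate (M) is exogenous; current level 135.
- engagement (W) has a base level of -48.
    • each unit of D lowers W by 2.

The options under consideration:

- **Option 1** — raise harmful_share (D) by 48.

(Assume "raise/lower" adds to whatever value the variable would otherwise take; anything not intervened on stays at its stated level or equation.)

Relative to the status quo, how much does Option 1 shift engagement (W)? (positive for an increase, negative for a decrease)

-96

Baseline:
  D = 140
  W = -48 − 2·140 = -328
Option 1 (D + 48):
  D = 140 + 48 = 188
  W = -48 − 2·188 = -424
Change in W: -424 − (-328) = -96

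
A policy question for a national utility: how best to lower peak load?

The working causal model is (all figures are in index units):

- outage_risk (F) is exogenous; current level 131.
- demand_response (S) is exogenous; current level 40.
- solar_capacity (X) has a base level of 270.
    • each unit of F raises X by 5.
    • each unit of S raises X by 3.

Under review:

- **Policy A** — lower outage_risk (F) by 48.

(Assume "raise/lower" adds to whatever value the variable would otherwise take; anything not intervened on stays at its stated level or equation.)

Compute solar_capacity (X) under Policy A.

Policy A (F − 48):
  F = 131 − 48 = 83
  S = 40
  X = 270 + 5·83 + 3·40 = 805

805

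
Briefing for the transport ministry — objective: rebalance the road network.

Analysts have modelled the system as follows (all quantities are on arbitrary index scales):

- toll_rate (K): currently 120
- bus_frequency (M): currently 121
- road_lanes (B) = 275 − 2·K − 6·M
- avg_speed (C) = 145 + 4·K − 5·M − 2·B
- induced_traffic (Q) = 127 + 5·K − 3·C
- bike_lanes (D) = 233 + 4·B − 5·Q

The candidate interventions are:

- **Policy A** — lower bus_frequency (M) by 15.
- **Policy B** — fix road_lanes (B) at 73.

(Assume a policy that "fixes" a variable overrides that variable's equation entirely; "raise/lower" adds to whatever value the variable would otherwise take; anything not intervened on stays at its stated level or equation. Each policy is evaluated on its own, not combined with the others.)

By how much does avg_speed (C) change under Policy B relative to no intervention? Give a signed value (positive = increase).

-1528

Baseline:
  K = 120
  M = 121
  B = 275 − 2·120 − 6·121 = -691
  C = 145 + 4·120 − 5·121 − 2·(-691) = 1402
Policy B (B := 73):
  K = 120
  M = 121
  B = 73
  C = 145 + 4·120 − 5·121 − 2·73 = -126
Change in C: -126 − 1402 = -1528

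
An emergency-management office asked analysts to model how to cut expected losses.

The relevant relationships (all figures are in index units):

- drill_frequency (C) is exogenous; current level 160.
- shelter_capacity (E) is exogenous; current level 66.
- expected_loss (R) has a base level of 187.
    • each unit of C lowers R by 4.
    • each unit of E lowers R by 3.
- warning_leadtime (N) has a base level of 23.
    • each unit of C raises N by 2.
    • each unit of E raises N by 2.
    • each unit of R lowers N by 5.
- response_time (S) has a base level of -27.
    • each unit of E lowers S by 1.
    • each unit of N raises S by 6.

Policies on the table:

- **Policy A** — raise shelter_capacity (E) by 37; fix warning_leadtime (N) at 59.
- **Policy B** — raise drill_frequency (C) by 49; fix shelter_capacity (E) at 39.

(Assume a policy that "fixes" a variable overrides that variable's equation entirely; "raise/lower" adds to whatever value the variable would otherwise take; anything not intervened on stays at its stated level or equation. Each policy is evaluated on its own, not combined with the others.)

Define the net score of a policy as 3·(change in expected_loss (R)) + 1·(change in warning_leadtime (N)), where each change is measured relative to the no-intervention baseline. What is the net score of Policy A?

Baseline:
  C = 160
  E = 66
  R = 187 − 4·160 − 3·66 = -651
  N = 23 + 2·160 + 2·66 − 5·(-651) = 3730
Policy A (E + 37, N := 59):
  C = 160
  E = 66 + 37 = 103
  R = 187 − 4·160 − 3·103 = -762
  N = 59
ΔR = -762 − (-651) = -111; ΔN = 59 − 3730 = -3671
Score = 3·(-111) + 1·(-3671) = -4004

-4004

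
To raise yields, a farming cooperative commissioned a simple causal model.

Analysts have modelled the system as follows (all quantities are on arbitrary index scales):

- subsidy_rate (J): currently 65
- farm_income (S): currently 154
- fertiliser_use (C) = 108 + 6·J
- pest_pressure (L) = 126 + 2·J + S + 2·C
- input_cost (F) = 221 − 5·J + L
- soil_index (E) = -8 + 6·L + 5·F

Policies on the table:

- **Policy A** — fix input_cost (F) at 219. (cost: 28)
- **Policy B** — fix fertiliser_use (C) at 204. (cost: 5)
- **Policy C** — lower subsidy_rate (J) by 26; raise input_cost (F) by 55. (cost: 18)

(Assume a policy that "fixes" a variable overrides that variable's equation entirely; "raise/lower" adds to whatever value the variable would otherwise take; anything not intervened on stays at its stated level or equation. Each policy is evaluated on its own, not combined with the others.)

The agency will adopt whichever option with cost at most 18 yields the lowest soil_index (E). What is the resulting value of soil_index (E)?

8470

Policy B (C := 204):
  J = 65
  S = 154
  C = 204
  L = 126 + 2·65 + 154 + 2·204 = 818
  F = 221 − 5·65 + 818 = 714
  E = -8 + 6·818 + 5·714 = 8470
Policy C (J − 26, F + 55):
  J = 65 − 26 = 39
  S = 154
  C = 108 + 6·39 = 342
  L = 126 + 2·39 + 154 + 2·342 = 1042
  F = 221 − 5·39 + 1042 (+55 from intervention) = 1123
  E = -8 + 6·1042 + 5·1123 = 11859
Comparing — Policy B: E=8470, Policy C: E=11859. Lowest is 8470 (Policy B).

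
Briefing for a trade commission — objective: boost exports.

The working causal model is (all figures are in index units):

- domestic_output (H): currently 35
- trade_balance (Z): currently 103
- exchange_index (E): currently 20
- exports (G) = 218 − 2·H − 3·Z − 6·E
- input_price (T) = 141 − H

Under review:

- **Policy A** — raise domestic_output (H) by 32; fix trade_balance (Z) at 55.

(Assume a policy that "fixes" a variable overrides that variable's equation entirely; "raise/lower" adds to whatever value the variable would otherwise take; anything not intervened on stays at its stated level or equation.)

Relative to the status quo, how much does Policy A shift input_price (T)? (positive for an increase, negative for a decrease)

Baseline:
  H = 35
  T = 141 − 35 = 106
Policy A (H + 32, Z := 55):
  H = 35 + 32 = 67
  T = 141 − 67 = 74
Change in T: 74 − 106 = -32

-32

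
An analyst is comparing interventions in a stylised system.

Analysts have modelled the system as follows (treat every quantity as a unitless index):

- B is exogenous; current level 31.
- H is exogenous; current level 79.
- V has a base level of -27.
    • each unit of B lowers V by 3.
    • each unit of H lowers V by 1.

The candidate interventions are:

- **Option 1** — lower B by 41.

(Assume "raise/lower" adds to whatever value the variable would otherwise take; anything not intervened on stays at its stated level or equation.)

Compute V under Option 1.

Option 1 (B − 41):
  B = 31 − 41 = -10
  H = 79
  V = -27 − 3·(-10) − 79 = -76

-76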